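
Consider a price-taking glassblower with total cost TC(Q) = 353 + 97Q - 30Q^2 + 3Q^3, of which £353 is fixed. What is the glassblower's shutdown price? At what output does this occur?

£22 per unit, at Q = 5

The firm shuts down when price falls below the minimum of average variable cost. AVC = VC/Q = 97 - 30Q + 3Q^2.
At the minimum of AVC, MC = AVC. MC = 97 - 60Q + 9Q^2; setting MC = AVC gives 6Q^2 - 30Q = 0, so Q = 5. min AVC = 22.
The firm shuts down for any P below £22.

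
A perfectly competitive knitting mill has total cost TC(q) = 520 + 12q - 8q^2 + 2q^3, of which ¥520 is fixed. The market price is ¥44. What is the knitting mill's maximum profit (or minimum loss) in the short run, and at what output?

AVC = 12 - 8q + 2q^2 has its minimum ¥4 at q = 2; price ¥44 clears that bar, so the firm operates.
MC = 12 - 16q + 6q^2. Setting P = MC and taking the root on the rising branch gives q* = 4.
TR = 44·4 = 176. TC = 520 + 48 = 568. Profit = 176 − 568 = -¥392.
Shutting down would mean losing the fixed cost of ¥520, so operating at a loss of ¥392 is better by ¥128.

Profit = -¥392 at q = 4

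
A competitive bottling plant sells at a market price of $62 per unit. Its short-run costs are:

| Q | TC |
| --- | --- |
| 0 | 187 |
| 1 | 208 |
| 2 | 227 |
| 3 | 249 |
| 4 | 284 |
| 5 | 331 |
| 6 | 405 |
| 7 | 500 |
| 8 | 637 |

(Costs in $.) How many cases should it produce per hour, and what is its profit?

Q = 5; profit = -$21

Compute π = P·Q − TC at each output: Q=0: -187; Q=1: -146; Q=2: -103; Q=3: -63; Q=4: -36; Q=5: -21; Q=6: -33; Q=7: -66; Q=8: -141.
Profit is maximized at Q = 5. AVC there is 144/5 = $28.80 ≤ P, so producing beats shutting down (which would give -$187).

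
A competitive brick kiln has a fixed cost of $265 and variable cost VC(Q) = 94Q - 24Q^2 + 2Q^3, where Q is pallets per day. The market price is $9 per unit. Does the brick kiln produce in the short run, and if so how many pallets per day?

Variable cost is VC = 94Q - 24Q^2 + 2Q^3, so AVC = VC/Q = 94 - 24Q + 2Q^2 and MC = dTC/dQ = 94 - 48Q + 6Q^2.
The AVC parabola has its vertex at Q = 24/4 = 6, where AVC = 94 - 24·6 + 2·6^2 = $22.
With P < min AVC ($9 < $22), every unit sold adds to the loss.
Best response: produce nothing and absorb the $265 fixed cost.

Shut down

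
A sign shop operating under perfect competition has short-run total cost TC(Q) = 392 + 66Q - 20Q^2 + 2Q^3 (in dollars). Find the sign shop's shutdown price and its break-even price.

Shutdown price = min AVC. AVC = 66 - 20Q + 2Q^2, with vertex at Q = 5 and minimum $16.
ATC = 392/Q + 66 - 20Q + 2Q^2. Setting dATC/dQ = −392/Q^2 − 20 + 4Q = 0 gives Q = 7 (since 4·7^3 − 20·7^2 = 392).
min ATC = 392/7 + 66 − 20·7 + 2·7^2 = $80. That is the break-even price.
For $16 ≤ P < $80 the firm produces at a loss; below $16 it shuts down.

Shutdown price = $16; break-even price = $80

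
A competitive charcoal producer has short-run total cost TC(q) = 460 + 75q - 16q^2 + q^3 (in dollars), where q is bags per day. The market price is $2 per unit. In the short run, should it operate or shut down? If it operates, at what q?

From TC, MC = TC'(q) = 75 - 32q + 3q^2 and AVC = VC/q = 75 - 16q + q^2.
AVC hits its minimum where MC = AVC, at q = 8, giving min AVC = 75 - 16·8 + 8^2 = $11.
P = $2 lies below min AVC = $11; no output level covers variable cost.
Shutting down limits the loss to fixed cost, $460.

Shut down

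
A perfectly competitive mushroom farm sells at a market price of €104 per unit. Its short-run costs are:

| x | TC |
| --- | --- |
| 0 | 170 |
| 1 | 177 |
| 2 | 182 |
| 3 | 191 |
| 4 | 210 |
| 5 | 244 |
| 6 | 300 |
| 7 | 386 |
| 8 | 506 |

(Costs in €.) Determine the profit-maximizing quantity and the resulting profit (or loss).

x = 7; profit = €342

Compute π = P·x − TC at each output: x=0: -170; x=1: -73; x=2: 26; x=3: 121; x=4: 206; x=5: 276; x=6: 324; x=7: 342; x=8: 326.
Profit is maximized at x = 7. AVC there is 216/7 = €30.86 ≤ P, so producing beats shutting down (which would give -€170).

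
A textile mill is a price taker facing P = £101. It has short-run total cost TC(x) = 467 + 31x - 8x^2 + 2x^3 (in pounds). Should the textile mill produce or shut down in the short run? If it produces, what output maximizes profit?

From TC, MC = TC'(x) = 31 - 16x + 6x^2 and AVC = VC/x = 31 - 8x + 2x^2.
AVC hits its minimum where MC = AVC, at x = 2, giving min AVC = 31 - 8·2 + 2·2^2 = £23.
P = £101 exceeds min AVC = £23, so the firm stays open.
Set P = MC: 101 = 31 - 16x + 6x^2 → -70 - 16x + 6x^2 = 0. The roots are x = -7/3 and x = 5; the profit-maximizing output is on the rising part of MC, so x* = 5.
Check: AVC at x = 5 is £41 ≤ P, so revenue covers variable cost.
Profit = P·x − TC = 101·5 − 672 = -£167, a loss, but smaller than the £467 fixed cost the firm would lose by shutting down.

Produce at x = 5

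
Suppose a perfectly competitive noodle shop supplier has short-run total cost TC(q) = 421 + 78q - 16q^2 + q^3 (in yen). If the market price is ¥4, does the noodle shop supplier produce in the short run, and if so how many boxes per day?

Shut down

From TC, MC = TC'(q) = 78 - 32q + 3q^2 and AVC = VC/q = 78 - 16q + q^2.
AVC hits its minimum where MC = AVC, at q = 8, giving min AVC = 78 - 16·8 + 8^2 = ¥14.
Since P = ¥4 < min AVC = ¥14, price fails to cover variable cost at any output.
The firm minimizes its loss by shutting down and losing only its fixed cost of ¥421.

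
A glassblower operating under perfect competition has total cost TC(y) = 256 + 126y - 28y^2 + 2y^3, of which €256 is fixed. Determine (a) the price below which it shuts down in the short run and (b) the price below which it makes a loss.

Shutdown price = €28; break-even price = €62

AVC = 126 - 28y + 2y^2; minimized at y = 7, giving min AVC = €28. That is the shutdown price.
ATC = 256/y + 126 - 28y + 2y^2. Setting dATC/dy = −256/y^2 − 28 + 4y = 0 gives y = 8 (since 4·8^3 − 28·8^2 = 256).
min ATC = 256/8 + 126 − 28·8 + 2·8^2 = €62. That is the break-even price.
For €28 ≤ P < €62 the firm produces at a loss; below €28 it shuts down.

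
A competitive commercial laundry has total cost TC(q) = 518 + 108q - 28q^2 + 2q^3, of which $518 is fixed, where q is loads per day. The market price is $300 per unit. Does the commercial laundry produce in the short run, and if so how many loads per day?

Variable cost is VC = 108q - 28q^2 + 2q^3, so AVC = VC/q = 108 - 28q + 2q^2 and MC = dTC/dq = 108 - 56q + 6q^2.
The AVC parabola has its vertex at q = 28/4 = 7, where AVC = 108 - 28·7 + 2·7^2 = $10.
Because $300 ≥ $10, revenue can cover variable cost; the firm operates.
Set P = MC: 300 = 108 - 56q + 6q^2 → -192 - 56q + 6q^2 = 0. The roots are q = -8/3 and q = 12; the profit-maximizing output is on the rising part of MC, so q* = 12.
Check: AVC at q = 12 is $60 ≤ P, so revenue covers variable cost.
Profit = P·q − TC = 300·12 − 1238 = $2362.

Produce at q = 12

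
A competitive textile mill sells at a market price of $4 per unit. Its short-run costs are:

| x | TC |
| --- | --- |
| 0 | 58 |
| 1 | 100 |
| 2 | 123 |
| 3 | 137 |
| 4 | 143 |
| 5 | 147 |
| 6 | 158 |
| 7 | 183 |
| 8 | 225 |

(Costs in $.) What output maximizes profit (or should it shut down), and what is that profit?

x = 0 (shut down); profit = -$58

Tabulate TR − TC: x=0: -58; x=1: -96; x=2: -115; x=3: -125; x=4: -127; x=5: -127; x=6: -134; x=7: -155; x=8: -193.
Profit is highest at x = 0. Equivalently, the lowest AVC in the table is 100/6 ≈ $16.67 at x = 6, and P = $4 falls below it — price never covers variable cost, so the firm shuts down and loses only its fixed cost.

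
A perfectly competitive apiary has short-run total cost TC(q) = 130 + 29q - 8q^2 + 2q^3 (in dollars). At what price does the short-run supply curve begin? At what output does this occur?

The shutdown price is the minimum of AVC. VC = 29q - 8q^2 + 2q^3, so AVC = 29 - 8q + 2q^2.
At the minimum of AVC, MC = AVC. MC = 29 - 16q + 6q^2; setting MC = AVC gives 4q^2 - 8q = 0, so q = 2. min AVC = 21.
The firm shuts down for any P below $21.

$21 per unit, at q = 2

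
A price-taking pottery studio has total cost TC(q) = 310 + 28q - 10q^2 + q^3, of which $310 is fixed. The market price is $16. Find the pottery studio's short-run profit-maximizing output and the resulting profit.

AVC = 28 - 10q + q^2; min AVC = $3 at q = 5. Since P = $16 ≥ min AVC, the firm produces.
With MC = 28 - 20q + 3q^2, P = MC on the upward-sloping part at q* = 6.
TR = 16·6 = 96. TC = 310 + 24 = 334. Profit = 96 − 334 = -$238.
By producing, the firm covers all variable cost plus $72 of fixed cost; shutting down would lose the full $310.

Profit = -$238 at q = 6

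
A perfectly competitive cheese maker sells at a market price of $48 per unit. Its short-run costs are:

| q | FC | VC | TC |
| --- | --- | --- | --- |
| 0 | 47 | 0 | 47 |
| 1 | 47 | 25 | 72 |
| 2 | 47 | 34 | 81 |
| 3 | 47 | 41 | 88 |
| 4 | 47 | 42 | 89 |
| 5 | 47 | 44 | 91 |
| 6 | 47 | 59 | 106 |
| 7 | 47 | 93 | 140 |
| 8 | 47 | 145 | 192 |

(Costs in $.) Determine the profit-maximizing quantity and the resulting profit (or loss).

q = 7; profit = $196

Compute π = P·q − TC at each output: q=0: -47; q=1: -24; q=2: 15; q=3: 56; q=4: 103; q=5: 149; q=6: 182; q=7: 196; q=8: 192.
Profit is maximized at q = 7. AVC there is 93/7 = $13.29 ≤ P, so producing beats shutting down (which would give -$47).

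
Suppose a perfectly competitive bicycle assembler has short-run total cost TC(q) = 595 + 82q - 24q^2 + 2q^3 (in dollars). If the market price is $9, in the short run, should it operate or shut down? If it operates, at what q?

Shut down

Strip out fixed cost: VC = 82q - 24q^2 + 2q^3. Then AVC = 82 - 24q + 2q^2 and MC = 82 - 48q + 6q^2.
AVC is minimized where dAVC/dq = -24 + 4q = 0, at q = 6; min AVC = 82 - 24·6 + 2·6^2 = $10.
Since P = $9 < min AVC = $10, price fails to cover variable cost at any output.
The firm minimizes its loss by shutting down and losing only its fixed cost of $595.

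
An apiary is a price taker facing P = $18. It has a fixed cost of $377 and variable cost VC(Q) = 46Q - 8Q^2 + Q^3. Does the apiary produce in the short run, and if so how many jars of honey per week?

Shut down

From TC, MC = TC'(Q) = 46 - 16Q + 3Q^2 and AVC = VC/Q = 46 - 8Q + Q^2.
AVC hits its minimum where MC = AVC, at Q = 4, giving min AVC = 46 - 8·4 + 4^2 = $30.
With P < min AVC ($18 < $30), every unit sold adds to the loss.
The firm minimizes its loss by shutting down and losing only its fixed cost of $377.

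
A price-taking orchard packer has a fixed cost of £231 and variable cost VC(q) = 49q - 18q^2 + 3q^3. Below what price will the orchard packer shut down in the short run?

£22 per unit

Short-run supply begins at min AVC. From VC = 49q - 18q^2 + 3q^3, AVC = 49 - 18q + 3q^2.
At the minimum of AVC, MC = AVC. MC = 49 - 36q + 9q^2; setting MC = AVC gives 6q^2 - 18q = 0, so q = 3. min AVC = 22.
So the shutdown price is £22.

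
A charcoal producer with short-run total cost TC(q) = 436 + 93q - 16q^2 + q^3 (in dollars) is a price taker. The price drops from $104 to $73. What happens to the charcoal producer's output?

Output falls from 11 to 10

AVC = 93 - 16q + q^2, minimized at q = 8 where min AVC = $29. MC = 93 - 32q + 3q^2.
With P = $104 above the shutdown price, P = MC gives q = 11.
At P = $73 ≥ min AVC, set P = MC: q = 10. The firm stays open but cuts output.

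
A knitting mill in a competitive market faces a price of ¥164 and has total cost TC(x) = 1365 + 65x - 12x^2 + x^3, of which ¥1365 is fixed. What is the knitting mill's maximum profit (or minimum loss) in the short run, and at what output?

AVC = 65 - 12x + x^2 has its minimum ¥29 at x = 6; price ¥164 clears that bar, so the firm operates.
With MC = 65 - 24x + 3x^2, P = MC on the upward-sloping part at x* = 11.
TR = 164·11 = 1804. TC = 1365 + 594 = 1959. Profit = 1804 − 1959 = -¥155.
Shutting down would mean losing the fixed cost of ¥1365, so operating at a loss of ¥155 is better by ¥1210.

Profit = -¥155 at x = 11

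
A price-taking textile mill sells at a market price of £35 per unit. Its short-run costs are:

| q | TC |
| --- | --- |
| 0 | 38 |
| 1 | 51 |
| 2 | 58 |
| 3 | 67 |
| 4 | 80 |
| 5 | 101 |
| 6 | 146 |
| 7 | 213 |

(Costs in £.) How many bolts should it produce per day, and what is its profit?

Profit at each row (π = 35q − TC): q=0: -38; q=1: -16; q=2: 12; q=3: 38; q=4: 60; q=5: 74; q=6: 64; q=7: 32.
Profit is maximized at q = 5. AVC there is 63/5 = £12.60 ≤ P, so producing beats shutting down (which would give -£38).

q = 5; profit = £74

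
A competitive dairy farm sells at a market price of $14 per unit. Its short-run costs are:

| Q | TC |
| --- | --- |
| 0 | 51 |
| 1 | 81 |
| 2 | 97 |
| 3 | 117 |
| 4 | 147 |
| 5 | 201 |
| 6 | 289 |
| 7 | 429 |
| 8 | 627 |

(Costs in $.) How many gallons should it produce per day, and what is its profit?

Q = 0 (shut down); profit = -$51

Profit at each row (π = 14Q − TC): Q=0: -51; Q=1: -67; Q=2: -69; Q=3: -75; Q=4: -91; Q=5: -131; Q=6: -205; Q=7: -331; Q=8: -515.
Profit is highest at Q = 0. Equivalently, the lowest AVC in the table is 66/3 ≈ $22 at Q = 3, and P = $14 falls below it — price never covers variable cost, so the firm shuts down and loses only its fixed cost.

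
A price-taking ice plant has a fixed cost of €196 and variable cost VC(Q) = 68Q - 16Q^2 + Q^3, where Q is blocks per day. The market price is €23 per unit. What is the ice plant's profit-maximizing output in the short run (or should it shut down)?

From TC, MC = TC'(Q) = 68 - 32Q + 3Q^2 and AVC = VC/Q = 68 - 16Q + Q^2.
AVC is minimized where dAVC/dQ = -16 + 2Q = 0, at Q = 8; min AVC = 68 - 16·8 + 8^2 = €4.
Since P = €23 ≥ min AVC = €4, price covers variable cost and the firm should produce.
Set P = MC: 23 = 68 - 32Q + 3Q^2 → 45 - 32Q + 3Q^2 = 0. The roots are Q = 5/3 and Q = 9; the profit-maximizing output is on the rising part of MC, so Q* = 9.
Check: AVC at Q = 9 is €5 ≤ P, so revenue covers variable cost.
Profit = P·Q − TC = 23·9 − 241 = -€34, a loss, but smaller than the €196 fixed cost the firm would lose by shutting down.

Produce at Q = 9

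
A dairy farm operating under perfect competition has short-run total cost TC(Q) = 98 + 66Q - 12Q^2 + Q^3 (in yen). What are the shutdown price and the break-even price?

Shutdown price = ¥30; break-even price = ¥45

AVC = 66 - 12Q + Q^2; minimized at Q = 6, giving min AVC = ¥30. That is the shutdown price.
ATC = 98/Q + 66 - 12Q + Q^2. Setting dATC/dQ = −98/Q^2 − 12 + 2Q = 0 gives Q = 7 (since 2·7^3 − 12·7^2 = 98).
min ATC = 98/7 + 66 − 12·7 + 7^2 = ¥45. That is the break-even price.
Between these two prices the firm operates at a loss; above ¥45 it earns a profit.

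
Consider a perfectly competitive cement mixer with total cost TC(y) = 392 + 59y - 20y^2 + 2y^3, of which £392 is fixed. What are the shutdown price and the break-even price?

AVC = 59 - 20y + 2y^2; minimized at y = 5, giving min AVC = £9. That is the shutdown price.
ATC = 392/y + 59 - 20y + 2y^2. Setting dATC/dy = −392/y^2 − 20 + 4y = 0 gives y = 7 (since 4·7^3 − 20·7^2 = 392).
min ATC = 392/7 + 59 − 20·7 + 2·7^2 = £73. That is the break-even price.
Between these two prices the firm operates at a loss; above £73 it earns a profit.

Shutdown price = £9; break-even price = £73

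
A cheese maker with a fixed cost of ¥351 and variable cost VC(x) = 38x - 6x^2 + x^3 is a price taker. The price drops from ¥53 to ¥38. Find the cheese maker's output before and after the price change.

AVC = 38 - 6x + x^2, minimized at x = 3 where min AVC = ¥29. MC = 38 - 12x + 3x^2.
With P = ¥53 above the shutdown price, P = MC gives x = 5.
At P = ¥38 ≥ min AVC, set P = MC: x = 4. The firm stays open but cuts output.

Output falls from 5 to 4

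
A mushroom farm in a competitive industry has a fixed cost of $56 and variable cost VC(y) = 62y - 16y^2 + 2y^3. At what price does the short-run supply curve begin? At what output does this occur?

Short-run supply begins at min AVC. From VC = 62y - 16y^2 + 2y^3, AVC = 62 - 16y + 2y^2.
At the minimum of AVC, MC = AVC. MC = 62 - 32y + 6y^2; setting MC = AVC gives 4y^2 - 16y = 0, so y = 4. min AVC = 30.
For P < $30 the firm produces nothing.

$30 per unit, at y = 4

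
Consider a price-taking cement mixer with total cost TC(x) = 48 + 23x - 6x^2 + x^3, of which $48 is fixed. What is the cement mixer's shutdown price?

The firm shuts down when price falls below the minimum of average variable cost. AVC = VC/x = 23 - 6x + x^2.
dAVC/dx = -6 + 2x = 0 gives x = 3. min AVC = 23 - 6·3 + 3^2 = 14.
For P < $14 the firm produces nothing.

$14 per unit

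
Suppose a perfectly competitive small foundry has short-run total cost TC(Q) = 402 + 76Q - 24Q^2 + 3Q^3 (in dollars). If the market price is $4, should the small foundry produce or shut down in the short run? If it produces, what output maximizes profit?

Shut down

Variable cost is VC = 76Q - 24Q^2 + 3Q^3, so AVC = VC/Q = 76 - 24Q + 3Q^2 and MC = dTC/dQ = 76 - 48Q + 9Q^2.
The AVC parabola has its vertex at Q = 24/6 = 4, where AVC = 76 - 24·4 + 3·4^2 = $28.
Since P = $4 < min AVC = $28, price fails to cover variable cost at any output.
The firm minimizes its loss by shutting down and losing only its fixed cost of $402.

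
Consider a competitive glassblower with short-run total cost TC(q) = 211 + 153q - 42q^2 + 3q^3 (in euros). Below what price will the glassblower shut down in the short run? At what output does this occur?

The firm shuts down when price falls below the minimum of average variable cost. AVC = VC/q = 153 - 42q + 3q^2.
At the minimum of AVC, MC = AVC. MC = 153 - 84q + 9q^2; setting MC = AVC gives 6q^2 - 42q = 0, so q = 7. min AVC = 6.
So the shutdown price is €6.

€6 per unit, at q = 7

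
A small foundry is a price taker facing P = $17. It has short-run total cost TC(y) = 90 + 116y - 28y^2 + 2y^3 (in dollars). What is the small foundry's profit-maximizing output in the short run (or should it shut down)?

Strip out fixed cost: VC = 116y - 28y^2 + 2y^3. Then AVC = 116 - 28y + 2y^2 and MC = 116 - 56y + 6y^2.
The AVC parabola has its vertex at y = 28/4 = 7, where AVC = 116 - 28·7 + 2·7^2 = $18.
Since P = $17 < min AVC = $18, price fails to cover variable cost at any output.
Shutting down limits the loss to fixed cost, $90.

Shut down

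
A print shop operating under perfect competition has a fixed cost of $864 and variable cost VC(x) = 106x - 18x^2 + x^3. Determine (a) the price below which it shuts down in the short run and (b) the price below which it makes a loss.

Shutdown price = min AVC. AVC = 106 - 18x + x^2, with vertex at x = 9 and minimum $25.
ATC = 864/x + 106 - 18x + x^2. Setting dATC/dx = −864/x^2 − 18 + 2x = 0 gives x = 12 (since 2·12^3 − 18·12^2 = 864).
min ATC = 864/12 + 106 − 18·12 + 12^2 = $106. That is the break-even price.
Between these two prices the firm operates at a loss; above $106 it earns a profit.

Shutdown price = $25; break-even price = $106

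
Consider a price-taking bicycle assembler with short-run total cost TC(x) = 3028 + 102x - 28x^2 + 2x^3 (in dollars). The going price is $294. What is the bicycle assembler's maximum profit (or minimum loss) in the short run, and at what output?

Profit = -$148 at x = 12

AVC = 102 - 28x + 2x^2 has its minimum $4 at x = 7; price $294 clears that bar, so the firm operates.
MC = 102 - 56x + 6x^2. Setting P = MC and taking the root on the rising branch gives x* = 12.
TR = 294·12 = 3528. TC = 3028 + 648 = 3676. Profit = 3528 − 3676 = -$148.
Shutting down would mean losing the fixed cost of $3028, so operating at a loss of $148 is better by $2880.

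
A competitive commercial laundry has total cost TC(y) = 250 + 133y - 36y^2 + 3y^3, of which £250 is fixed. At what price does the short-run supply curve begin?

The shutdown price is the minimum of AVC. VC = 133y - 36y^2 + 3y^3, so AVC = 133 - 36y + 3y^2.
dAVC/dy = -36 + 6y = 0 gives y = 6. min AVC = 133 - 36·6 + 3·6^2 = 25.
The firm shuts down for any P below £25.

£25 per unit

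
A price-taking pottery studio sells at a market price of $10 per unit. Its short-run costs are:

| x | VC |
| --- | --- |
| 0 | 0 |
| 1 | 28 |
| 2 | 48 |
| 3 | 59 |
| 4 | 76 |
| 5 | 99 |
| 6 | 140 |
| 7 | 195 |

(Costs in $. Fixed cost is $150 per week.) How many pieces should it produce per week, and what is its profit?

x = 0 (shut down); profit = -$150

Tabulate TR − TC: x=0: -150; x=1: -168; x=2: -178; x=3: -179; x=4: -186; x=5: -199; x=6: -230; x=7: -275.
Profit is highest at x = 0. Equivalently, the lowest AVC in the table is 76/4 ≈ $19 at x = 4, and P = $10 falls below it — price never covers variable cost, so the firm shuts down and loses only its fixed cost.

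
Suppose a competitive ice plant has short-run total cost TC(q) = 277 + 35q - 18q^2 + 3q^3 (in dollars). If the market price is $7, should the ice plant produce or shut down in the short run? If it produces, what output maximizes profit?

Shut down

From TC, MC = TC'(q) = 35 - 36q + 9q^2 and AVC = VC/q = 35 - 18q + 3q^2.
AVC is minimized where dAVC/dq = -18 + 6q = 0, at q = 3; min AVC = 35 - 18·3 + 3·3^2 = $8.
With P < min AVC ($7 < $8), every unit sold adds to the loss.
Best response: produce nothing and absorb the $277 fixed cost.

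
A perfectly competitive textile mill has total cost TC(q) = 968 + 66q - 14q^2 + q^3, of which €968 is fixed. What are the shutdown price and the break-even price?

Shutdown price = min AVC. AVC = 66 - 14q + q^2, with vertex at q = 7 and minimum €17.
ATC = 968/q + 66 - 14q + q^2. Setting dATC/dq = −968/q^2 − 14 + 2q = 0 gives q = 11 (since 2·11^3 − 14·11^2 = 968).
min ATC = 968/11 + 66 − 14·11 + 11^2 = €121. That is the break-even price.
For €17 ≤ P < €121 the firm produces at a loss; below €17 it shuts down.

Shutdown price = €17; break-even price = €121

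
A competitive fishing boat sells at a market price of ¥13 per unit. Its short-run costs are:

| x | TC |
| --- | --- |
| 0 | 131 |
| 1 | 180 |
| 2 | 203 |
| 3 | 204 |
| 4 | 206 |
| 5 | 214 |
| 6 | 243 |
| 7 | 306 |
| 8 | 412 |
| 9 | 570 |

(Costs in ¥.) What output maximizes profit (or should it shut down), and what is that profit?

x = 0 (shut down); profit = -¥131

Tabulate TR − TC: x=0: -131; x=1: -167; x=2: -177; x=3: -165; x=4: -154; x=5: -149; x=6: -165; x=7: -215; x=8: -308; x=9: -453.
Profit is highest at x = 0. Equivalently, the lowest AVC in the table is 83/5 ≈ ¥16.60 at x = 5, and P = ¥13 falls below it — price never covers variable cost, so the firm shuts down and loses only its fixed cost.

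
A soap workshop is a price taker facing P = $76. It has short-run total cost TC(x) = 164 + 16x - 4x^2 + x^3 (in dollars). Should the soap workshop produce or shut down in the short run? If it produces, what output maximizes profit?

Produce at x = 6

Variable cost is VC = 16x - 4x^2 + x^3, so AVC = VC/x = 16 - 4x + x^2 and MC = dTC/dx = 16 - 8x + 3x^2.
The AVC parabola has its vertex at x = 4/2 = 2, where AVC = 16 - 4·2 + 2^2 = $12.
Because $76 ≥ $12, revenue can cover variable cost; the firm operates.
P = MC gives -60 - 8x + 3x^2 = 0, with roots -10/3 and 6. Take the larger (rising MC): x* = 6.
Check: AVC at x = 6 is $28 ≤ P, so revenue covers variable cost.
Profit = P·x − TC = 76·6 − 332 = $124.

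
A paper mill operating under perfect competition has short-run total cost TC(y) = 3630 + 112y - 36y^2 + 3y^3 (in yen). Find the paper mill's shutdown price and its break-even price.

AVC = 112 - 36y + 3y^2; minimized at y = 6, giving min AVC = ¥4. That is the shutdown price.
ATC = 3630/y + 112 - 36y + 3y^2. Setting dATC/dy = −3630/y^2 − 36 + 6y = 0 gives y = 11 (since 6·11^3 − 36·11^2 = 3630).
min ATC = 3630/11 + 112 − 36·11 + 3·11^2 = ¥409. That is the break-even price.
For ¥4 ≤ P < ¥409 the firm produces at a loss; below ¥4 it shuts down.

Shutdown price = ¥4; break-even price = ¥409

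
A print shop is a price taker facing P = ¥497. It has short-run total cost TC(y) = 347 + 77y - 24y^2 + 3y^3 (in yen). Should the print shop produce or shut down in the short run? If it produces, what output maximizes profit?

Produce at y = 10

Variable cost is VC = 77y - 24y^2 + 3y^3, so AVC = VC/y = 77 - 24y + 3y^2 and MC = dTC/dy = 77 - 48y + 9y^2.
The AVC parabola has its vertex at y = 24/6 = 4, where AVC = 77 - 24·4 + 3·4^2 = ¥29.
Since P = ¥497 ≥ min AVC = ¥29, price covers variable cost and the firm should produce.
Set P = MC: 497 = 77 - 48y + 9y^2 → -420 - 48y + 9y^2 = 0. The roots are y = -14/3 and y = 10; the profit-maximizing output is on the rising part of MC, so y* = 10.
Check: AVC at y = 10 is ¥137 ≤ P, so revenue covers variable cost.
Profit = P·y − TC = 497·10 − 1717 = ¥3253.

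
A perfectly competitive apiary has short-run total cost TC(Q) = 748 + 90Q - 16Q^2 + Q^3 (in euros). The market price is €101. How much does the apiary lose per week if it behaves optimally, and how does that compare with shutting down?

AVC = 90 - 16Q + Q^2; min AVC = €26 at Q = 8. Since P = €101 ≥ min AVC, the firm produces.
MC = 90 - 32Q + 3Q^2. Setting P = MC and taking the root on the rising branch gives Q* = 11.
TR = 101·11 = 1111. TC = 748 + 385 = 1133. Profit = 1111 − 1133 = -€22.
By producing, the firm covers all variable cost plus €726 of fixed cost; shutting down would lose the full €748.

Profit = -€22 at Q = 11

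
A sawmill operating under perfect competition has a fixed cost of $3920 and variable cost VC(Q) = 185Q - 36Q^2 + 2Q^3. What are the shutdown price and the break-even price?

Shutdown price = $23; break-even price = $353

Shutdown price = min AVC. AVC = 185 - 36Q + 2Q^2, with vertex at Q = 9 and minimum $23.
ATC = 3920/Q + 185 - 36Q + 2Q^2. Setting dATC/dQ = −3920/Q^2 − 36 + 4Q = 0 gives Q = 14 (since 4·14^3 − 36·14^2 = 3920).
min ATC = 3920/14 + 185 − 36·14 + 2·14^2 = $353. That is the break-even price.
Between these two prices the firm operates at a loss; above $353 it earns a profit.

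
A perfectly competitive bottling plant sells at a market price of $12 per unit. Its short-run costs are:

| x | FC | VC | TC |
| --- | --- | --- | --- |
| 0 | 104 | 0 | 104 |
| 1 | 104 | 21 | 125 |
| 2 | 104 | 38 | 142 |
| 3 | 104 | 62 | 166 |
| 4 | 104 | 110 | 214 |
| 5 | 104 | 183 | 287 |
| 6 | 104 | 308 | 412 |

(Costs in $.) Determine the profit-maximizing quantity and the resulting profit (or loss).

x = 0 (shut down); profit = -$104

Profit at each row (π = 12x − TC): x=0: -104; x=1: -113; x=2: -118; x=3: -130; x=4: -166; x=5: -227; x=6: -340.
Profit is highest at x = 0. Equivalently, the lowest AVC in the table is 38/2 ≈ $19 at x = 2, and P = $12 falls below it — price never covers variable cost, so the firm shuts down and loses only its fixed cost.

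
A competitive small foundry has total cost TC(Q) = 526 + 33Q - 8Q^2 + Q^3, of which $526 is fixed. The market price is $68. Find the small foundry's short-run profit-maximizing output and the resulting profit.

Profit = -$232 at Q = 7

AVC = 33 - 8Q + Q^2; min AVC = $17 at Q = 4. Since P = $68 ≥ min AVC, the firm produces.
MC = 33 - 16Q + 3Q^2. Setting P = MC and taking the root on the rising branch gives Q* = 7.
TR = 68·7 = 476. TC = 526 + 182 = 708. Profit = 476 − 708 = -$232.
That loss of $232 beats the $526 the firm would lose by shutting down; producing recovers $294 of fixed cost.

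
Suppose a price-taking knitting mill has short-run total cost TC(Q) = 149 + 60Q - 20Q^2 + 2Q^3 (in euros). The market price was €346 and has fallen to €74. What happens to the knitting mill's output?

AVC = 60 - 20Q + 2Q^2, minimized at Q = 5 where min AVC = €10. MC = 60 - 40Q + 6Q^2.
With P = €346 above the shutdown price, P = MC gives Q = 11.
At P = €74 ≥ min AVC, set P = MC: Q = 7. The firm stays open but cuts output.

Output falls from 11 to 7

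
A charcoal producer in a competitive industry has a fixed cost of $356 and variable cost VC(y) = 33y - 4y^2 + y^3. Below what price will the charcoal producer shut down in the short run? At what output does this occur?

The shutdown price is the minimum of AVC. VC = 33y - 4y^2 + y^3, so AVC = 33 - 4y + y^2.
At the minimum of AVC, MC = AVC. MC = 33 - 8y + 3y^2; setting MC = AVC gives 2y^2 - 4y = 0, so y = 2. min AVC = 29.
For P < $29 the firm produces nothing.

$29 per unit, at y = 2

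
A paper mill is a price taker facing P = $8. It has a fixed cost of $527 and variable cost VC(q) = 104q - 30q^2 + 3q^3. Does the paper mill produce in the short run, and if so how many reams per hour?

From TC, MC = TC'(q) = 104 - 60q + 9q^2 and AVC = VC/q = 104 - 30q + 3q^2.
AVC hits its minimum where MC = AVC, at q = 5, giving min AVC = 104 - 30·5 + 3·5^2 = $29.
With P < min AVC ($8 < $29), every unit sold adds to the loss.
Best response: produce nothing and absorb the $527 fixed cost.

Shut down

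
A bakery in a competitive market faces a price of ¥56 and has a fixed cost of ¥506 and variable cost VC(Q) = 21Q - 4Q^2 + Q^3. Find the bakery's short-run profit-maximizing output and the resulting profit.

AVC = 21 - 4Q + Q^2; min AVC = ¥17 at Q = 2. Since P = ¥56 ≥ min AVC, the firm produces.
With MC = 21 - 8Q + 3Q^2, P = MC on the upward-sloping part at Q* = 5.
TR = 56·5 = 280. TC = 506 + 130 = 636. Profit = 280 − 636 = -¥356.
That loss of ¥356 beats the ¥506 the firm would lose by shutting down; producing recovers ¥150 of fixed cost.

Profit = -¥356 at Q = 5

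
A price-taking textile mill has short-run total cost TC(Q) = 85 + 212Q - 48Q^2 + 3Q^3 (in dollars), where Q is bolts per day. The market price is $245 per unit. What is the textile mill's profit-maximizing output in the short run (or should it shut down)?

Produce at Q = 11

Variable cost is VC = 212Q - 48Q^2 + 3Q^3, so AVC = VC/Q = 212 - 48Q + 3Q^2 and MC = dTC/dQ = 212 - 96Q + 9Q^2.
The AVC parabola has its vertex at Q = 48/6 = 8, where AVC = 212 - 48·8 + 3·8^2 = $20.
P = $245 exceeds min AVC = $20, so the firm stays open.
Set P = MC: 245 = 212 - 96Q + 9Q^2 → -33 - 96Q + 9Q^2 = 0. The roots are Q = -1/3 and Q = 11; the profit-maximizing output is on the rising part of MC, so Q* = 11.
Check: AVC at Q = 11 is $47 ≤ P, so revenue covers variable cost.
Profit = P·Q − TC = 245·11 − 602 = $2093.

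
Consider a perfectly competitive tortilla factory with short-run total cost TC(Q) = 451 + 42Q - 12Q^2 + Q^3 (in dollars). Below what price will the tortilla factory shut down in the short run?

$6 per unit

The firm shuts down when price falls below the minimum of average variable cost. AVC = VC/Q = 42 - 12Q + Q^2.
dAVC/dQ = -12 + 2Q = 0 gives Q = 6. min AVC = 42 - 12·6 + 6^2 = 6.
So the shutdown price is $6.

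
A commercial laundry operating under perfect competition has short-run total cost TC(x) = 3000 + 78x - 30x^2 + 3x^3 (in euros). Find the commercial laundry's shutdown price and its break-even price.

AVC = 78 - 30x + 3x^2; minimized at x = 5, giving min AVC = €3. That is the shutdown price.
ATC = 3000/x + 78 - 30x + 3x^2. Setting dATC/dx = −3000/x^2 − 30 + 6x = 0 gives x = 10 (since 6·10^3 − 30·10^2 = 3000).
min ATC = 3000/10 + 78 − 30·10 + 3·10^2 = €378. That is the break-even price.
For €3 ≤ P < €378 the firm produces at a loss; below €3 it shuts down.

Shutdown price = €3; break-even price = €378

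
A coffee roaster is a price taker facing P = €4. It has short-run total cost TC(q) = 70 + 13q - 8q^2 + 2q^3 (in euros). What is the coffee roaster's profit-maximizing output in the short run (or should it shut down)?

Shut down

From TC, MC = TC'(q) = 13 - 16q + 6q^2 and AVC = VC/q = 13 - 8q + 2q^2.
The AVC parabola has its vertex at q = 8/4 = 2, where AVC = 13 - 8·2 + 2·2^2 = €5.
Since P = €4 < min AVC = €5, price fails to cover variable cost at any output.
The firm minimizes its loss by shutting down and losing only its fixed cost of €70.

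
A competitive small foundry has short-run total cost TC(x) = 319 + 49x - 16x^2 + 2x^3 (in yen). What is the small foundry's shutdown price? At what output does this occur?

¥17 per unit, at x = 4

The firm shuts down when price falls below the minimum of average variable cost. AVC = VC/x = 49 - 16x + 2x^2.
At the minimum of AVC, MC = AVC. MC = 49 - 32x + 6x^2; setting MC = AVC gives 4x^2 - 16x = 0, so x = 4. min AVC = 17.
The firm shuts down for any P below ¥17.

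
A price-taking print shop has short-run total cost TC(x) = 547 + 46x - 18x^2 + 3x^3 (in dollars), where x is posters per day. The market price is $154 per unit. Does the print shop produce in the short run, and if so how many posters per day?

Strip out fixed cost: VC = 46x - 18x^2 + 3x^3. Then AVC = 46 - 18x + 3x^2 and MC = 46 - 36x + 9x^2.
AVC hits its minimum where MC = AVC, at x = 3, giving min AVC = 46 - 18·3 + 3·3^2 = $19.
P = $154 exceeds min AVC = $19, so the firm stays open.
Set P = MC: 154 = 46 - 36x + 9x^2 → -108 - 36x + 9x^2 = 0. The roots are x = -2 and x = 6; the profit-maximizing output is on the rising part of MC, so x* = 6.
Check: AVC at x = 6 is $46 ≤ P, so revenue covers variable cost.
Profit = P·x − TC = 154·6 − 823 = $101.

Produce at x = 6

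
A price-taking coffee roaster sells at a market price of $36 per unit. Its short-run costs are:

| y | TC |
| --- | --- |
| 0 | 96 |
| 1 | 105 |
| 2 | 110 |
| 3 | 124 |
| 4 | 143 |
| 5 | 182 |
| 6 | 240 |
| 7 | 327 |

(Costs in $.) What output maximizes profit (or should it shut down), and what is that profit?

Tabulate TR − TC: y=0: -96; y=1: -69; y=2: -38; y=3: -16; y=4: 1; y=5: -2; y=6: -24; y=7: -75.
Profit is maximized at y = 4. AVC there is 47/4 = $11.75 ≤ P, so producing beats shutting down (which would give -$96).

y = 4; profit = $1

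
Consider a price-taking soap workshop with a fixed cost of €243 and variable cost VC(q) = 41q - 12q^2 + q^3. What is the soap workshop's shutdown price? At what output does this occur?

Short-run supply begins at min AVC. From VC = 41q - 12q^2 + q^3, AVC = 41 - 12q + q^2.
At the minimum of AVC, MC = AVC. MC = 41 - 24q + 3q^2; setting MC = AVC gives 2q^2 - 12q = 0, so q = 6. min AVC = 5.
So the shutdown price is €5.

€5 per unit, at q = 6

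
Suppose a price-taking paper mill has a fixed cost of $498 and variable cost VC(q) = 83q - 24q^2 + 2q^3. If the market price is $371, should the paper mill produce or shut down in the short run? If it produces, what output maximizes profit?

Produce at q = 12

Variable cost is VC = 83q - 24q^2 + 2q^3, so AVC = VC/q = 83 - 24q + 2q^2 and MC = dTC/dq = 83 - 48q + 6q^2.
AVC hits its minimum where MC = AVC, at q = 6, giving min AVC = 83 - 24·6 + 2·6^2 = $11.
Because $371 ≥ $11, revenue can cover variable cost; the firm operates.
P = MC gives -288 - 48q + 6q^2 = 0, with roots -4 and 12. Take the larger (rising MC): q* = 12.
Check: AVC at q = 12 is $83 ≤ P, so revenue covers variable cost.
Profit = P·q − TC = 371·12 − 1494 = $2958.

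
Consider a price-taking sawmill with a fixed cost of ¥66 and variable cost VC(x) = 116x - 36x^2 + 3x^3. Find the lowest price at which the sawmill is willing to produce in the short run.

¥8 per unit

The shutdown price is the minimum of AVC. VC = 116x - 36x^2 + 3x^3, so AVC = 116 - 36x + 3x^2.
dAVC/dx = -36 + 6x = 0 gives x = 6. min AVC = 116 - 36·6 + 3·6^2 = 8.
The firm shuts down for any P below ¥8.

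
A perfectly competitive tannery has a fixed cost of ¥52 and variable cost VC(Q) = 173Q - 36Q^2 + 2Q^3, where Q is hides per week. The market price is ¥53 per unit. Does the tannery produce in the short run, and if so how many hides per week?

Produce at Q = 10

Variable cost is VC = 173Q - 36Q^2 + 2Q^3, so AVC = VC/Q = 173 - 36Q + 2Q^2 and MC = dTC/dQ = 173 - 72Q + 6Q^2.
AVC hits its minimum where MC = AVC, at Q = 9, giving min AVC = 173 - 36·9 + 2·9^2 = ¥11.
Since P = ¥53 ≥ min AVC = ¥11, price covers variable cost and the firm should produce.
Solving P = MC: 120 - 72Q + 6Q^2 = 0 ⇒ Q = 2 or 10. On the upward-sloping branch, Q* = 10.
Check: AVC at Q = 10 is ¥13 ≤ P, so revenue covers variable cost.
Profit = P·Q − TC = 53·10 − 182 = ¥348.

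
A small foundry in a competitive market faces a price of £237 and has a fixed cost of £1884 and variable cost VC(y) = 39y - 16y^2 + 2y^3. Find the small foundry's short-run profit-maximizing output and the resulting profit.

Profit = -£264 at y = 9

AVC = 39 - 16y + 2y^2 has its minimum £7 at y = 4; price £237 clears that bar, so the firm operates.
With MC = 39 - 32y + 6y^2, P = MC on the upward-sloping part at y* = 9.
TR = 237·9 = 2133. TC = 1884 + 513 = 2397. Profit = 2133 − 2397 = -£264.
That loss of £264 beats the £1884 the firm would lose by shutting down; producing recovers £1620 of fixed cost.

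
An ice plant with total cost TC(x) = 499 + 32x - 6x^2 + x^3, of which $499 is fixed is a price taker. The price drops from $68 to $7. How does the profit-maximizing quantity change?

AVC = 32 - 6x + x^2, minimized at x = 3 where min AVC = $23. MC = 32 - 12x + 3x^2.
At P = $68 ≥ min AVC, set P = MC on the rising branch: x = 6.
At P = $7 < min AVC = $23, price no longer covers variable cost at any output, so the firm shuts down: x = 0.

Output falls from 6 to 0 (the firm shuts down)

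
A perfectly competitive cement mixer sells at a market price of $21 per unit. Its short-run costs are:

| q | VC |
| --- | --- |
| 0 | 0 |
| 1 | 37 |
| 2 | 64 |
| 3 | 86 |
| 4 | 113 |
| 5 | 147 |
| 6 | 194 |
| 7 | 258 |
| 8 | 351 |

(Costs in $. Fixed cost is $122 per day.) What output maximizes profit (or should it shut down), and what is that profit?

q = 0 (shut down); profit = -$122

Profit at each row (π = 21q − TC): q=0: -122; q=1: -138; q=2: -144; q=3: -145; q=4: -151; q=5: -164; q=6: -190; q=7: -233; q=8: -305.
Profit is highest at q = 0. Equivalently, the lowest AVC in the table is 113/4 ≈ $28.25 at q = 4, and P = $21 falls below it — price never covers variable cost, so the firm shuts down and loses only its fixed cost.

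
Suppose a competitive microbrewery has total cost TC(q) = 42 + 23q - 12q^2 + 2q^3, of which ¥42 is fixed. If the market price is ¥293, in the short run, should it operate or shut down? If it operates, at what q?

Variable cost is VC = 23q - 12q^2 + 2q^3, so AVC = VC/q = 23 - 12q + 2q^2 and MC = dTC/dq = 23 - 24q + 6q^2.
AVC is minimized where dAVC/dq = -12 + 4q = 0, at q = 3; min AVC = 23 - 12·3 + 2·3^2 = ¥5.
Since P = ¥293 ≥ min AVC = ¥5, price covers variable cost and the firm should produce.
P = MC gives -270 - 24q + 6q^2 = 0, with roots -5 and 9. Take the larger (rising MC): q* = 9.
Check: AVC at q = 9 is ¥77 ≤ P, so revenue covers variable cost.
Profit = P·q − TC = 293·9 − 735 = ¥1902.

Produce at q = 9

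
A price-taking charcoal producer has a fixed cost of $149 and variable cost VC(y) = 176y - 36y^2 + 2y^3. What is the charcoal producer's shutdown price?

The firm shuts down when price falls below the minimum of average variable cost. AVC = VC/y = 176 - 36y + 2y^2.
At the minimum of AVC, MC = AVC. MC = 176 - 72y + 6y^2; setting MC = AVC gives 4y^2 - 36y = 0, so y = 9. min AVC = 14.
For P < $14 the firm produces nothing.

$14 per unit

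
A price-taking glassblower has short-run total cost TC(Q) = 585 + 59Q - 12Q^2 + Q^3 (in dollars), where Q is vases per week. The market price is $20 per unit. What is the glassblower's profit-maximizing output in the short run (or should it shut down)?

From TC, MC = TC'(Q) = 59 - 24Q + 3Q^2 and AVC = VC/Q = 59 - 12Q + Q^2.
AVC is minimized where dAVC/dQ = -12 + 2Q = 0, at Q = 6; min AVC = 59 - 12·6 + 6^2 = $23.
P = $20 lies below min AVC = $23; no output level covers variable cost.
The firm minimizes its loss by shutting down and losing only its fixed cost of $585.

Shut down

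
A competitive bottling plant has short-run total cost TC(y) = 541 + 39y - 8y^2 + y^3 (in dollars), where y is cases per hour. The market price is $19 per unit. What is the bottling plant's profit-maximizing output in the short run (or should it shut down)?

Shut down

Variable cost is VC = 39y - 8y^2 + y^3, so AVC = VC/y = 39 - 8y + y^2 and MC = dTC/dy = 39 - 16y + 3y^2.
The AVC parabola has its vertex at y = 8/2 = 4, where AVC = 39 - 8·4 + 4^2 = $23.
P = $19 lies below min AVC = $23; no output level covers variable cost.
Best response: produce nothing and absorb the $541 fixed cost.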